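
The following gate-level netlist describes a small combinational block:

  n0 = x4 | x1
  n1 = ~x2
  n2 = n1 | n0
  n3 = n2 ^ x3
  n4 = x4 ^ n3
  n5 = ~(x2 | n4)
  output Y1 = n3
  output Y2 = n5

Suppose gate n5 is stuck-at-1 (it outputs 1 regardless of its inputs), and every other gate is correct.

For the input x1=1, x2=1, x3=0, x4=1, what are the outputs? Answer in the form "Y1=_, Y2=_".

Y1=1, Y2=1

Propagate with n5 forced: n0=1, n1=0, n2=1, n3=1, n4=0, n5=1 [stuck-at-1].
So the outputs are Y1=1, Y2=1. (Without the fault they would be Y1=1, Y2=0.)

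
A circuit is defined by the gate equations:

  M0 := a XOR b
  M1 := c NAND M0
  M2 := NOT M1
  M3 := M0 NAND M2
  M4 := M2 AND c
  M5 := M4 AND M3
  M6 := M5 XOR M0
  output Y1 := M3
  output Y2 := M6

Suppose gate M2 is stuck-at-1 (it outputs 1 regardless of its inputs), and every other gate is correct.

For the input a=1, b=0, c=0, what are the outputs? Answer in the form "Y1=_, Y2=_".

Y1=0, Y2=1

Propagate with M2 forced: M0=1, M1=1, M2=1 [stuck-at-1], M3=0, M4=0, M5=0, M6=1.
So the outputs are Y1=0, Y2=1. (Without the fault they would be Y1=1, Y2=1.)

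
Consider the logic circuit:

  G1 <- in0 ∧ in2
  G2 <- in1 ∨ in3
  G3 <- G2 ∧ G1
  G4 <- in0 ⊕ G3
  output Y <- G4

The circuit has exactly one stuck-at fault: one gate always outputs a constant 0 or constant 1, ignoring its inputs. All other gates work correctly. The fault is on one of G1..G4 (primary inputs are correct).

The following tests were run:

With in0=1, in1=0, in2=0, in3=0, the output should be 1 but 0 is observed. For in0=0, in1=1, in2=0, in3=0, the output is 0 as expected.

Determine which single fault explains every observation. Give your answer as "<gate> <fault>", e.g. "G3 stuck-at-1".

Fault-free values for test 1 (in0=1, in1=0, in2=0, in3=0): G1=0, G2=0, G3=0, G4=1, giving Y=1. Observed 0.
Test 1: faults giving observed 0 are {G3 stuck-at-1, G4 stuck-at-0}.
Test 2 (in0=0, in1=1, in2=0, in3=0): fault-free G1=0, G2=1, G3=0, G4=0 → 0; observed 0. Eliminates G3 stuck-at-1.
Only G4 stuck-at-0 is consistent with every test.

G4 stuck-at-0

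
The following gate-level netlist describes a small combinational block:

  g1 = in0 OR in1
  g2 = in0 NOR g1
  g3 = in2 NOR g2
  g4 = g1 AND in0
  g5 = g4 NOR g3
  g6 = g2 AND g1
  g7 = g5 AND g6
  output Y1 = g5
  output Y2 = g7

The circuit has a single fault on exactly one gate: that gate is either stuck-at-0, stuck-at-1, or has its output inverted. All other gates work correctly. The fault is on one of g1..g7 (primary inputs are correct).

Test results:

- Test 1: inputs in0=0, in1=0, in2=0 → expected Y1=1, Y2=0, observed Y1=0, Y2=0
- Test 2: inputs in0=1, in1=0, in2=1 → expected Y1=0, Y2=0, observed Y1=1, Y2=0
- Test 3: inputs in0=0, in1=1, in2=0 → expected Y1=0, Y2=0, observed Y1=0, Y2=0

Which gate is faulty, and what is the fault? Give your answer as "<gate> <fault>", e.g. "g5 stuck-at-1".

g4 inverted output

Fault-free values for test 1 (in0=0, in1=0, in2=0): g1=0, g2=1, g3=0, g4=0, g5=1, g6=0, g7=0, giving Y1=1, Y2=0. Observed Y1=0, Y2=0.
Test 1: faults giving observed Y1=0, Y2=0 are {g1 stuck-at-1, g1 inverted output, g2 stuck-at-0, g2 inverted output, g3 stuck-at-1, g3 inverted output, g4 stuck-at-1, g4 inverted output, g5 stuck-at-0, g5 inverted output}.
Test 2 (in0=1, in1=0, in2=1): fault-free g1=1, g2=0, g3=0, g4=1, g5=0, g6=0, g7=0 → Y1=0, Y2=0; observed Y1=1, Y2=0. Eliminates g1 stuck-at-1, g2 stuck-at-0, g2 inverted output, g3 stuck-at-1, g3 inverted output, g4 stuck-at-1, g5 stuck-at-0.
Test 3 (in0=0, in1=1, in2=0): fault-free g1=1, g2=0, g3=1, g4=0, g5=0, g6=0, g7=0 → Y1=0, Y2=0; observed Y1=0, Y2=0. Eliminates g1 inverted output, g5 inverted output.
Only g4 inverted output is consistent with every test.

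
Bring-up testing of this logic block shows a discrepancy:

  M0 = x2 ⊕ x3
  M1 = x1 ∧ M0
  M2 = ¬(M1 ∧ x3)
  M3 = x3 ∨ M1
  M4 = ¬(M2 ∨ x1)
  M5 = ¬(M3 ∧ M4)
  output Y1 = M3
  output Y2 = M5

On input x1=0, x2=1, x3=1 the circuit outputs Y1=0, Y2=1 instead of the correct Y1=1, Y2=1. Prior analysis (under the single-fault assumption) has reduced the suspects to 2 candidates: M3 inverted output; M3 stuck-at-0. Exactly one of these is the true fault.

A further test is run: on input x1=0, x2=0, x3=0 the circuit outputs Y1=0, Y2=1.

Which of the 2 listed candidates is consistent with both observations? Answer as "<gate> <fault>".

Evaluate each candidate on input x1=0, x2=0, x3=0:
  M3 inverted output: M0=0, M1=0, M2=1, M3=1 [inverted output], M4=0, M5=1 → Y1=1, Y2=1 — eliminated
  M3 stuck-at-0: M0=0, M1=0, M2=1, M3=0 [stuck-at-0], M4=0, M5=1 → Y1=0, Y2=1 — matches
Only M3 stuck-at-0 reproduces the observed Y1=0, Y2=1.

M3 stuck-at-0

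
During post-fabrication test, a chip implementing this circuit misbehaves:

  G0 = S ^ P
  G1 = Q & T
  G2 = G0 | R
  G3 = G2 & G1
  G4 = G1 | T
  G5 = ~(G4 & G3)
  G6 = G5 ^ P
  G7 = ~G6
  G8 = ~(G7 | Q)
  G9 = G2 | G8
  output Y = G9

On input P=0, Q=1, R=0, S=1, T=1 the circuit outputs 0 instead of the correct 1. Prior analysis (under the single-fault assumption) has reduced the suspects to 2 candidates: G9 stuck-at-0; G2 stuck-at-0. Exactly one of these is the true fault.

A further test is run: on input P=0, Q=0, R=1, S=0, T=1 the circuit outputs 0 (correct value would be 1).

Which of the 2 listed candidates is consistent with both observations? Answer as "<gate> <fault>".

Evaluate each candidate on input P=0, Q=0, R=1, S=0, T=1:
  G9 stuck-at-0: G0=0, G1=0, G2=1, G3=0, G4=1, G5=1, G6=1, G7=0, G8=1, G9=0 [stuck-at-0] → 0 — matches
  G2 stuck-at-0: G0=0, G1=0, G2=0 [stuck-at-0], G3=0, G4=1, G5=1, G6=1, G7=0, G8=1, G9=1 → 1 — eliminated
Only G9 stuck-at-0 reproduces the observed 0.

G9 stuck-at-0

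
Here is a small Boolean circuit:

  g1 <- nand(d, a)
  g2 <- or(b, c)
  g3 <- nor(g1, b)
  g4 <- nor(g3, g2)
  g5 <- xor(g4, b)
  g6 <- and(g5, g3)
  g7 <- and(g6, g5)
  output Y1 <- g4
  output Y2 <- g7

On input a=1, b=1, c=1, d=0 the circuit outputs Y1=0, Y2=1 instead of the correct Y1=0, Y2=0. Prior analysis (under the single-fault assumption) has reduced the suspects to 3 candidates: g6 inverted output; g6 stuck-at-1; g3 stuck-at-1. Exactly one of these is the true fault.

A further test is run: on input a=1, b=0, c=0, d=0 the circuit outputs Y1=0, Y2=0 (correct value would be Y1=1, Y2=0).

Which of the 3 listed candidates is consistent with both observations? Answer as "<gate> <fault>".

g3 stuck-at-1

Evaluate each candidate on input a=1, b=0, c=0, d=0:
  g6 inverted output: g1=1, g2=0, g3=0, g4=1, g5=1, g6=1 [inverted output], g7=1 → Y1=1, Y2=1 — eliminated
  g6 stuck-at-1: g1=1, g2=0, g3=0, g4=1, g5=1, g6=1 [stuck-at-1], g7=1 → Y1=1, Y2=1 — eliminated
  g3 stuck-at-1: g1=1, g2=0, g3=1 [stuck-at-1], g4=0, g5=0, g6=0, g7=0 → Y1=0, Y2=0 — matches
Only g3 stuck-at-1 reproduces the observed Y1=0, Y2=0.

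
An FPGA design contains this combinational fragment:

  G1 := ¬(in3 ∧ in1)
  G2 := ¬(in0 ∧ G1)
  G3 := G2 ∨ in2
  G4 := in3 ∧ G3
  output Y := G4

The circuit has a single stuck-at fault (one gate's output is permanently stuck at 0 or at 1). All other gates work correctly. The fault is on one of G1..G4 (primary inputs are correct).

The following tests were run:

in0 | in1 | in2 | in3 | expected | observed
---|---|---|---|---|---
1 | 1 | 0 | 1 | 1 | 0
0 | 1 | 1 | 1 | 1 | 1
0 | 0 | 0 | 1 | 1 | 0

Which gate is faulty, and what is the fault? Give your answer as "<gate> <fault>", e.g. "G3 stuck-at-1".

G2 stuck-at-0

Fault-free values for test 1 (in0=1, in1=1, in2=0, in3=1): G1=0, G2=1, G3=1, G4=1, giving Y=1. Observed 0.
Test 1: faults giving observed 0 are {G1 stuck-at-1, G2 stuck-at-0, G3 stuck-at-0, G4 stuck-at-0}.
Test 2 (in0=0, in1=1, in2=1, in3=1): fault-free G1=0, G2=1, G3=1, G4=1 → 1; observed 1. Eliminates G3 stuck-at-0, G4 stuck-at-0.
Test 3 (in0=0, in1=0, in2=0, in3=1): fault-free G1=1, G2=1, G3=1, G4=1 → 1; observed 0. Eliminates G1 stuck-at-1.
Only G2 stuck-at-0 is consistent with every test.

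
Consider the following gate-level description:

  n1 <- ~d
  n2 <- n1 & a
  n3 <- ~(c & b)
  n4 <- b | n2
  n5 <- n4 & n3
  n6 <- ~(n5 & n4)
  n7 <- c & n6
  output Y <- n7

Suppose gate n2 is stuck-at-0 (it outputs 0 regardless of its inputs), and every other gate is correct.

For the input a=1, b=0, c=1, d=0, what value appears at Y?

1

Propagate with n2 forced: n1=1, n2=0 [stuck-at-0], n3=1, n4=0, n5=0, n6=1, n7=1.
So Y = 1. (Without the fault it would be 0.)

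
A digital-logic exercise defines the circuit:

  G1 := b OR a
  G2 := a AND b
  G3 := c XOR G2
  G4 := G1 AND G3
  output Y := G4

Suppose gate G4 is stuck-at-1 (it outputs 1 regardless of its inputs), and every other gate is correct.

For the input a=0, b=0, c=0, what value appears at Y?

1

Propagate with G4 forced: G1=0, G2=0, G3=0, G4=1 [stuck-at-1].
So Y = 1. (Without the fault it would be 0.)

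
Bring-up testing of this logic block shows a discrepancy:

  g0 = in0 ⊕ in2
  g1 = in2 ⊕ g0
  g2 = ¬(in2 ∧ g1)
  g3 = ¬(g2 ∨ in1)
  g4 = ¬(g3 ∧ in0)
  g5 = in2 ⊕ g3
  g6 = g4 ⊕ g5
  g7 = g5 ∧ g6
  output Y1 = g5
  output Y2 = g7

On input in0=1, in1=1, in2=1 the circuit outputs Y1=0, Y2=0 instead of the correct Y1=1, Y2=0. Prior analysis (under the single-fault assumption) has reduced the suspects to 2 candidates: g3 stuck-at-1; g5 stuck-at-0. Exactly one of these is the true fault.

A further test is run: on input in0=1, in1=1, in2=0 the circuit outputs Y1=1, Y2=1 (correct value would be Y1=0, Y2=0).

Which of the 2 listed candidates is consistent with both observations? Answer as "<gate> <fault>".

Evaluate each candidate on input in0=1, in1=1, in2=0:
  g3 stuck-at-1: g0=1, g1=1, g2=1, g3=1 [stuck-at-1], g4=0, g5=1, g6=1, g7=1 → Y1=1, Y2=1 — matches
  g5 stuck-at-0: g0=1, g1=1, g2=1, g3=0, g4=1, g5=0 [stuck-at-0], g6=1, g7=0 → Y1=0, Y2=0 — eliminated
Only g3 stuck-at-1 reproduces the observed Y1=1, Y2=1.

g3 stuck-at-1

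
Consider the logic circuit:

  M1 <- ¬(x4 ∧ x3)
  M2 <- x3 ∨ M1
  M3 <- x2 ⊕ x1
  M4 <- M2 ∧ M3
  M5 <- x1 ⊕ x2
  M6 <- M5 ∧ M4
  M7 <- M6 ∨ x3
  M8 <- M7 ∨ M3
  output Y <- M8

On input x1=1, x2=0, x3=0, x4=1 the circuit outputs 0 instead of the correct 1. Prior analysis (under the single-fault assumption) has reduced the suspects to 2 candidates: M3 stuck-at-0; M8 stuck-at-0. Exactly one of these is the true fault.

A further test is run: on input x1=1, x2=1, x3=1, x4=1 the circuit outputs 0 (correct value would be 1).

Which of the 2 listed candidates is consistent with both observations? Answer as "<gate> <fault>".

Evaluate each candidate on input x1=1, x2=1, x3=1, x4=1:
  M3 stuck-at-0: M1=0, M2=1, M3=0 [stuck-at-0], M4=0, M5=0, M6=0, M7=1, M8=1 → 1 — eliminated
  M8 stuck-at-0: M1=0, M2=1, M3=0, M4=0, M5=0, M6=0, M7=1, M8=0 [stuck-at-0] → 0 — matches
Only M8 stuck-at-0 reproduces the observed 0.

M8 stuck-at-0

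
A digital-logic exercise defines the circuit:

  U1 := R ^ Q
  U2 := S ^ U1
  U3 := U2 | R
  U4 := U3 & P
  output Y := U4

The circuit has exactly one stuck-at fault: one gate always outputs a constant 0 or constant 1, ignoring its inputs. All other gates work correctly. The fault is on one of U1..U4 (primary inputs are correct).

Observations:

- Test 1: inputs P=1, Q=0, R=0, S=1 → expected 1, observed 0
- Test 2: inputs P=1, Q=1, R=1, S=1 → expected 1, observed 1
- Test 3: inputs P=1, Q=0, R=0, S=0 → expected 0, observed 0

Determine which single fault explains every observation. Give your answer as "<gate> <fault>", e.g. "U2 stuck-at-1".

U2 stuck-at-0

Fault-free values for test 1 (P=1, Q=0, R=0, S=1): U1=0, U2=1, U3=1, U4=1, giving Y=1. Observed 0.
Test 1: faults giving observed 0 are {U1 stuck-at-1, U2 stuck-at-0, U3 stuck-at-0, U4 stuck-at-0}.
Test 2 (P=1, Q=1, R=1, S=1): fault-free U1=0, U2=1, U3=1, U4=1 → 1; observed 1. Eliminates U3 stuck-at-0, U4 stuck-at-0.
Test 3 (P=1, Q=0, R=0, S=0): fault-free U1=0, U2=0, U3=0, U4=0 → 0; observed 0. Eliminates U1 stuck-at-1.
Only U2 stuck-at-0 is consistent with every test.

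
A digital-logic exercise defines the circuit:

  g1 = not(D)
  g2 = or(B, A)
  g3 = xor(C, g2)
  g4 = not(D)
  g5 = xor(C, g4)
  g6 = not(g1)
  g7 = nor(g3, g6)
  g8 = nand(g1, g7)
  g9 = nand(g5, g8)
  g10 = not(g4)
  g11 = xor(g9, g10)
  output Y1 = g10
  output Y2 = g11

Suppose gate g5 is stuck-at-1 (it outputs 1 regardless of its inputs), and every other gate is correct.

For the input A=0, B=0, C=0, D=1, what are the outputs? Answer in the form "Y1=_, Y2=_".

Propagate with g5 forced: g1=0, g2=0, g3=0, g4=0, g5=1 [stuck-at-1], g6=1, g7=0, g8=1, g9=0, g10=1, g11=1.
So the outputs are Y1=1, Y2=1. (Without the fault they would be Y1=1, Y2=0.)

Y1=1, Y2=1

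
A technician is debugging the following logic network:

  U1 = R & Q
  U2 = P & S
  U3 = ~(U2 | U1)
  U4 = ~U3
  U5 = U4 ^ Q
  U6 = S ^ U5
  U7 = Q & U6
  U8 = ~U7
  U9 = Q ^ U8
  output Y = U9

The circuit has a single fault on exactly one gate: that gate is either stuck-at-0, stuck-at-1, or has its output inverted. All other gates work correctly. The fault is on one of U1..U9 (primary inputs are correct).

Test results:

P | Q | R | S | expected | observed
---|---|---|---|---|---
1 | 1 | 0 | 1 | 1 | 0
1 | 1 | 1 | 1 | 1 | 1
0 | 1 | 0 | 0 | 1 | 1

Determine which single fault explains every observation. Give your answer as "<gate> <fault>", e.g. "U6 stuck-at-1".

U2 stuck-at-0

Fault-free values for test 1 (P=1, Q=1, R=0, S=1): U1=0, U2=1, U3=0, U4=1, U5=0, U6=1, U7=1, U8=0, U9=1, giving Y=1. Observed 0.
Test 1: faults giving observed 0 are {U2 stuck-at-0, U2 inverted output, U3 stuck-at-1, U3 inverted output, U4 stuck-at-0, U4 inverted output, U5 stuck-at-1, U5 inverted output, U6 stuck-at-0, U6 inverted output, U7 stuck-at-0, U7 inverted output, U8 stuck-at-1, U8 inverted output, U9 stuck-at-0, U9 inverted output}.
Test 2 (P=1, Q=1, R=1, S=1): fault-free U1=1, U2=1, U3=0, U4=1, U5=0, U6=1, U7=1, U8=0, U9=1 → 1; observed 1. Eliminates U3 stuck-at-1, U3 inverted output, U4 stuck-at-0, U4 inverted output, U5 stuck-at-1, U5 inverted output, U6 stuck-at-0, U6 inverted output, U7 stuck-at-0, U7 inverted output, U8 stuck-at-1, U8 inverted output, U9 stuck-at-0, U9 inverted output.
Test 3 (P=0, Q=1, R=0, S=0): fault-free U1=0, U2=0, U3=1, U4=0, U5=1, U6=1, U7=1, U8=0, U9=1 → 1; observed 1. Eliminates U2 inverted output.
Only U2 stuck-at-0 is consistent with every test.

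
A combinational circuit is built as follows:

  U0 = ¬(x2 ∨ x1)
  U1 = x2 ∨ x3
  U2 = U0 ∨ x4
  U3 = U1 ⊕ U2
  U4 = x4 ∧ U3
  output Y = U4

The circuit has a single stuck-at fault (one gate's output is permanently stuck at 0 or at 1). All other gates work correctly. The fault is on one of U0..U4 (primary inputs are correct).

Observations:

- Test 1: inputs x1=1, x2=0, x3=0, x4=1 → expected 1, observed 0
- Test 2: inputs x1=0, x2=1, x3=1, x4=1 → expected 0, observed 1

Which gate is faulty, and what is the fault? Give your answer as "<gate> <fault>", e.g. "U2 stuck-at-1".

Fault-free values for test 1 (x1=1, x2=0, x3=0, x4=1): U0=0, U1=0, U2=1, U3=1, U4=1, giving Y=1. Observed 0.
Test 1: faults giving observed 0 are {U1 stuck-at-1, U2 stuck-at-0, U3 stuck-at-0, U4 stuck-at-0}.
Test 2 (x1=0, x2=1, x3=1, x4=1): fault-free U0=0, U1=1, U2=1, U3=0, U4=0 → 0; observed 1. Eliminates U1 stuck-at-1, U3 stuck-at-0, U4 stuck-at-0.
Only U2 stuck-at-0 is consistent with every test.

U2 stuck-at-0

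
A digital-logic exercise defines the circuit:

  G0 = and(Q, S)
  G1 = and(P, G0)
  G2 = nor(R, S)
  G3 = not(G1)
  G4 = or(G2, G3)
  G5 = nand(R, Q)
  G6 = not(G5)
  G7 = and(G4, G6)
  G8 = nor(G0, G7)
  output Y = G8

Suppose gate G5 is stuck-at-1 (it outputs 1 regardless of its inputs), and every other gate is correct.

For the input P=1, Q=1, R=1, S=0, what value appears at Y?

Propagate with G5 forced: G0=0, G1=0, G2=0, G3=1, G4=1, G5=1 [stuck-at-1], G6=0, G7=0, G8=1.
So Y = 1. (Without the fault it would be 0.)

1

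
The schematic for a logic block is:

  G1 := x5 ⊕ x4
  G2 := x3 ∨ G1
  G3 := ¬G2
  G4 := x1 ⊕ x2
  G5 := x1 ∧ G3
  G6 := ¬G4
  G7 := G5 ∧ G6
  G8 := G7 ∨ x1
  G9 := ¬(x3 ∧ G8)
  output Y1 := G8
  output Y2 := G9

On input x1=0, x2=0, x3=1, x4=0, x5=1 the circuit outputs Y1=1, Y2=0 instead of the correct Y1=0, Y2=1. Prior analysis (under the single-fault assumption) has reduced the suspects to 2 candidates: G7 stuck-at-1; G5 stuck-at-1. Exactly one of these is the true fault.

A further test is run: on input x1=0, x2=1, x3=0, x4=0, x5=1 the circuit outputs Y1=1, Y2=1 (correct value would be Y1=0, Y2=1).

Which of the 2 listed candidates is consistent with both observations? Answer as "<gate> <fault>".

G7 stuck-at-1

Evaluate each candidate on input x1=0, x2=1, x3=0, x4=0, x5=1:
  G7 stuck-at-1: G1=1, G2=1, G3=0, G4=1, G5=0, G6=0, G7=1 [stuck-at-1], G8=1, G9=1 → Y1=1, Y2=1 — matches
  G5 stuck-at-1: G1=1, G2=1, G3=0, G4=1, G5=1 [stuck-at-1], G6=0, G7=0, G8=0, G9=1 → Y1=0, Y2=1 — eliminated
Only G7 stuck-at-1 reproduces the observed Y1=1, Y2=1.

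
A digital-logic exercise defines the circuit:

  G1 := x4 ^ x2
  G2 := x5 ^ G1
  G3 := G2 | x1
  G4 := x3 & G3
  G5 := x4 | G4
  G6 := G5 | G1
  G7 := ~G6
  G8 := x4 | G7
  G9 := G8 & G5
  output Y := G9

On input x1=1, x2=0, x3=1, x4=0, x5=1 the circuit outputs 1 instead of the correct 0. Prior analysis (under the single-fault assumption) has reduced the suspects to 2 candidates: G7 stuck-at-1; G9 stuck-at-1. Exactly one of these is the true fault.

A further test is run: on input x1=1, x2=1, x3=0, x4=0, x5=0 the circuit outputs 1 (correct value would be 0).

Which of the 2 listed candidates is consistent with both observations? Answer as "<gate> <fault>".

G9 stuck-at-1

Evaluate each candidate on input x1=1, x2=1, x3=0, x4=0, x5=0:
  G7 stuck-at-1: G1=1, G2=1, G3=1, G4=0, G5=0, G6=1, G7=1 [stuck-at-1], G8=1, G9=0 → 0 — eliminated
  G9 stuck-at-1: G1=1, G2=1, G3=1, G4=0, G5=0, G6=1, G7=0, G8=0, G9=1 [stuck-at-1] → 1 — matches
Only G9 stuck-at-1 reproduces the observed 1.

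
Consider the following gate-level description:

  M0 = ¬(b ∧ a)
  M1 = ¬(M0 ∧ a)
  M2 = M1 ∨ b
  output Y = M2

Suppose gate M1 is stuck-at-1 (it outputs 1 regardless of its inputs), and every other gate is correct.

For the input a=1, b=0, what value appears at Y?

Propagate with M1 forced: M0=1, M1=1 [stuck-at-1], M2=1.
So Y = 1. (Without the fault it would be 0.)

1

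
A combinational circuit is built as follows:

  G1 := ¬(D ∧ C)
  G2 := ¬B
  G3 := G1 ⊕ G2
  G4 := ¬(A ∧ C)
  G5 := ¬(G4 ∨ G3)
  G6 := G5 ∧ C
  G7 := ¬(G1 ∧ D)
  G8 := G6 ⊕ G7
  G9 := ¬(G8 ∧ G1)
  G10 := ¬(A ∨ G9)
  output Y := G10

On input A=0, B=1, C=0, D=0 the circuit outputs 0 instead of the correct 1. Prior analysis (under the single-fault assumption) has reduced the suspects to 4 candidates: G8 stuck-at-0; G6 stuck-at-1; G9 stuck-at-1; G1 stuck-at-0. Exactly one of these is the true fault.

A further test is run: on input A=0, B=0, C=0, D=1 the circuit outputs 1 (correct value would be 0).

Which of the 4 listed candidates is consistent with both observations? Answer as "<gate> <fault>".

Evaluate each candidate on input A=0, B=0, C=0, D=1:
  G8 stuck-at-0: G1=1, G2=1, G3=0, G4=1, G5=0, G6=0, G7=0, G8=0 [stuck-at-0], G9=1, G10=0 → 0 — eliminated
  G6 stuck-at-1: G1=1, G2=1, G3=0, G4=1, G5=0, G6=1 [stuck-at-1], G7=0, G8=1, G9=0, G10=1 → 1 — matches
  G9 stuck-at-1: G1=1, G2=1, G3=0, G4=1, G5=0, G6=0, G7=0, G8=0, G9=1 [stuck-at-1], G10=0 → 0 — eliminated
  G1 stuck-at-0: G1=0 [stuck-at-0], G2=1, G3=1, G4=1, G5=0, G6=0, G7=1, G8=1, G9=1, G10=0 → 0 — eliminated
Only G6 stuck-at-1 reproduces the observed 1.

G6 stuck-at-1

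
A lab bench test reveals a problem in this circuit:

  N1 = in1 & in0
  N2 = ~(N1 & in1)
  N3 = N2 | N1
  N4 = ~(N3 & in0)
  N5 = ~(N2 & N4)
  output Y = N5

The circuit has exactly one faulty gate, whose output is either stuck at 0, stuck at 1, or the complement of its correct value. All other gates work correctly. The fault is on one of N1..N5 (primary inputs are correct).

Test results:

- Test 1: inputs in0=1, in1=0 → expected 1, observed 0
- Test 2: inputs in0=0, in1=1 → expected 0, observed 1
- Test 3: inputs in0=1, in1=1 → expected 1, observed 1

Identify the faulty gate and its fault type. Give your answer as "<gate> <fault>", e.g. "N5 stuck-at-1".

Fault-free values for test 1 (in0=1, in1=0): N1=0, N2=1, N3=1, N4=0, N5=1, giving Y=1. Observed 0.
Test 1: faults giving observed 0 are {N3 stuck-at-0, N3 inverted output, N4 stuck-at-1, N4 inverted output, N5 stuck-at-0, N5 inverted output}.
Test 2 (in0=0, in1=1): fault-free N1=0, N2=1, N3=1, N4=1, N5=0 → 0; observed 1. Eliminates N3 stuck-at-0, N3 inverted output, N4 stuck-at-1, N5 stuck-at-0.
Test 3 (in0=1, in1=1): fault-free N1=1, N2=0, N3=1, N4=0, N5=1 → 1; observed 1. Eliminates N5 inverted output.
Only N4 inverted output is consistent with every test.

N4 inverted output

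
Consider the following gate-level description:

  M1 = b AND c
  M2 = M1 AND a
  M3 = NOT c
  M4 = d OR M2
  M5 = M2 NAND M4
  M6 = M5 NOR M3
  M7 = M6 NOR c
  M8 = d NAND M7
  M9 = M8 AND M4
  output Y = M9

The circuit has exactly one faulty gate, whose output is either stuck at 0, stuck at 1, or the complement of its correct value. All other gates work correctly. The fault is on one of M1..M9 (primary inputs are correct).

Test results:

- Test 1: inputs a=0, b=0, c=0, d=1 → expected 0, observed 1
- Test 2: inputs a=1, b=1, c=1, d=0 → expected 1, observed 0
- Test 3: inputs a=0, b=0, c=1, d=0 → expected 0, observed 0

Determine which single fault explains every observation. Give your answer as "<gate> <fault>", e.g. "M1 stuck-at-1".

M8 inverted output

Fault-free values for test 1 (a=0, b=0, c=0, d=1): M1=0, M2=0, M3=1, M4=1, M5=1, M6=0, M7=1, M8=0, M9=0, giving Y=0. Observed 1.
Test 1: faults giving observed 1 are {M6 stuck-at-1, M6 inverted output, M7 stuck-at-0, M7 inverted output, M8 stuck-at-1, M8 inverted output, M9 stuck-at-1, M9 inverted output}.
Test 2 (a=1, b=1, c=1, d=0): fault-free M1=1, M2=1, M3=0, M4=1, M5=0, M6=1, M7=0, M8=1, M9=1 → 1; observed 0. Eliminates M6 stuck-at-1, M6 inverted output, M7 stuck-at-0, M7 inverted output, M8 stuck-at-1, M9 stuck-at-1.
Test 3 (a=0, b=0, c=1, d=0): fault-free M1=0, M2=0, M3=0, M4=0, M5=1, M6=0, M7=0, M8=1, M9=0 → 0; observed 0. Eliminates M9 inverted output.
Only M8 inverted output is consistent with every test.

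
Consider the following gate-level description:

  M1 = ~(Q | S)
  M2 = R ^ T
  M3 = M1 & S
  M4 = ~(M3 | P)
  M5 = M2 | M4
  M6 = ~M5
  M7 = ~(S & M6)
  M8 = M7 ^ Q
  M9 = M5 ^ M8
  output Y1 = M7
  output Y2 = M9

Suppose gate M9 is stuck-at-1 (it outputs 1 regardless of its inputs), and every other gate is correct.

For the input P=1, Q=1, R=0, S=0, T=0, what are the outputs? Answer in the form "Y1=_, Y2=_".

Propagate with M9 forced: M1=0, M2=0, M3=0, M4=0, M5=0, M6=1, M7=1, M8=0, M9=1 [stuck-at-1].
So the outputs are Y1=1, Y2=1. (Without the fault they would be Y1=1, Y2=0.)

Y1=1, Y2=1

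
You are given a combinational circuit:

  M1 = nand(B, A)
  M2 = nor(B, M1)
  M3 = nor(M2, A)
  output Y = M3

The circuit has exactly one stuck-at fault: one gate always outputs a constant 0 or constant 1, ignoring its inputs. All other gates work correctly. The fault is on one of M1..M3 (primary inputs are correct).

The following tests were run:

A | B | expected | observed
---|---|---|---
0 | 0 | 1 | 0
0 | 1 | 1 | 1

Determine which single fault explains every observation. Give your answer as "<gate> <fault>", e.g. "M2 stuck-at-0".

Fault-free values for test 1 (A=0, B=0): M1=1, M2=0, M3=1, giving Y=1. Observed 0.
Test 1: faults giving observed 0 are {M1 stuck-at-0, M2 stuck-at-1, M3 stuck-at-0}.
Test 2 (A=0, B=1): fault-free M1=1, M2=0, M3=1 → 1; observed 1. Eliminates M2 stuck-at-1, M3 stuck-at-0.
Only M1 stuck-at-0 is consistent with every test.

M1 stuck-at-0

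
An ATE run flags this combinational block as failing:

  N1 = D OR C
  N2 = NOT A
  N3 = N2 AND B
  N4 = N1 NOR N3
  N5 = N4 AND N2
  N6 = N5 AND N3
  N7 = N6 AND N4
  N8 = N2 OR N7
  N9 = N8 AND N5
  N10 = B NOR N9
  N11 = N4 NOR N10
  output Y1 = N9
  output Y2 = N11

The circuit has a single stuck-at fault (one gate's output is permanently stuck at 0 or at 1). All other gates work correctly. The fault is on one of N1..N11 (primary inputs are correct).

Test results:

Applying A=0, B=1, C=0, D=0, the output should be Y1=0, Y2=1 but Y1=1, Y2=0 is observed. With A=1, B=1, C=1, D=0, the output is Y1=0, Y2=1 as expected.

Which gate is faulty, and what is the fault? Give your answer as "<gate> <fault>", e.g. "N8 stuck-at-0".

Fault-free values for test 1 (A=0, B=1, C=0, D=0): N1=0, N2=1, N3=1, N4=0, N5=0, N6=0, N7=0, N8=1, N9=0, N10=0, N11=1, giving Y1=0, Y2=1. Observed Y1=1, Y2=0.
Test 1: faults giving observed Y1=1, Y2=0 are {N3 stuck-at-0, N4 stuck-at-1}.
Test 2 (A=1, B=1, C=1, D=0): fault-free N1=1, N2=0, N3=0, N4=0, N5=0, N6=0, N7=0, N8=0, N9=0, N10=0, N11=1 → Y1=0, Y2=1; observed Y1=0, Y2=1. Eliminates N4 stuck-at-1.
Only N3 stuck-at-0 is consistent with every test.

N3 stuck-at-0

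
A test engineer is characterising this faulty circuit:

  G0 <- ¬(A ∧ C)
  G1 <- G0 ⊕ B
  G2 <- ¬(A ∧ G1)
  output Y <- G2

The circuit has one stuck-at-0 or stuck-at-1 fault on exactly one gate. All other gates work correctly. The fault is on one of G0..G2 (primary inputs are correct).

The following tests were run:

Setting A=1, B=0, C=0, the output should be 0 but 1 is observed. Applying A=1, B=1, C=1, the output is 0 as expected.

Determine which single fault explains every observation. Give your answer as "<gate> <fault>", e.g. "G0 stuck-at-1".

Fault-free values for test 1 (A=1, B=0, C=0): G0=1, G1=1, G2=0, giving Y=0. Observed 1.
Test 1: faults giving observed 1 are {G0 stuck-at-0, G1 stuck-at-0, G2 stuck-at-1}.
Test 2 (A=1, B=1, C=1): fault-free G0=0, G1=1, G2=0 → 0; observed 0. Eliminates G1 stuck-at-0, G2 stuck-at-1.
Only G0 stuck-at-0 is consistent with every test.

G0 stuck-at-0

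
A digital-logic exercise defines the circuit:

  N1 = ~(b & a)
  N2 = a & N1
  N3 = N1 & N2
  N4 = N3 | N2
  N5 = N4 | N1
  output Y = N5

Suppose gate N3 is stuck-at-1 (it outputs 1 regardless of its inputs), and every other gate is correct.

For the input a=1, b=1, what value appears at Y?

1

Propagate with N3 forced: N1=0, N2=0, N3=1 [stuck-at-1], N4=1, N5=1.
So Y = 1. (Without the fault it would be 0.)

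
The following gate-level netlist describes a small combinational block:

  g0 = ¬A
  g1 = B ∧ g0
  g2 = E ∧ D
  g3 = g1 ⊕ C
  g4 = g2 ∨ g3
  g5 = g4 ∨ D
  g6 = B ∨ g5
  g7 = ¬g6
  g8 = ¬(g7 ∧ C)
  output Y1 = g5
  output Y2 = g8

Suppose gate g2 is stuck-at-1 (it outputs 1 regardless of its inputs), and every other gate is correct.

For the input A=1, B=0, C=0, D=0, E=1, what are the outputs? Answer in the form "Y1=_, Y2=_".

Y1=1, Y2=1

Propagate with g2 forced: g0=0, g1=0, g2=1 [stuck-at-1], g3=0, g4=1, g5=1, g6=1, g7=0, g8=1.
So the outputs are Y1=1, Y2=1. (Without the fault they would be Y1=0, Y2=1.)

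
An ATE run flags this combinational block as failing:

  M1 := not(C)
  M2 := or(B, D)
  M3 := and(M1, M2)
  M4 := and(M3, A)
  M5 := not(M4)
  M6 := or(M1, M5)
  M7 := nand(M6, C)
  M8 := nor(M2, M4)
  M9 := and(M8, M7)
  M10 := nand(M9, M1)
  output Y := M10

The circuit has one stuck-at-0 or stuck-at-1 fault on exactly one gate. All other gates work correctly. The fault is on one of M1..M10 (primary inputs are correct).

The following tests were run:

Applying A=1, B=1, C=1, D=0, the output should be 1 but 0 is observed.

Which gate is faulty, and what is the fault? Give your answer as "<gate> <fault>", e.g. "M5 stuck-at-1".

M10 stuck-at-0

Fault-free values for test 1 (A=1, B=1, C=1, D=0): M1=0, M2=1, M3=0, M4=0, M5=1, M6=1, M7=0, M8=0, M9=0, M10=1, giving Y=1. Observed 0.
Test 1: faults giving observed 0 are {M10 stuck-at-0}.
Only M10 stuck-at-0 is consistent with every test.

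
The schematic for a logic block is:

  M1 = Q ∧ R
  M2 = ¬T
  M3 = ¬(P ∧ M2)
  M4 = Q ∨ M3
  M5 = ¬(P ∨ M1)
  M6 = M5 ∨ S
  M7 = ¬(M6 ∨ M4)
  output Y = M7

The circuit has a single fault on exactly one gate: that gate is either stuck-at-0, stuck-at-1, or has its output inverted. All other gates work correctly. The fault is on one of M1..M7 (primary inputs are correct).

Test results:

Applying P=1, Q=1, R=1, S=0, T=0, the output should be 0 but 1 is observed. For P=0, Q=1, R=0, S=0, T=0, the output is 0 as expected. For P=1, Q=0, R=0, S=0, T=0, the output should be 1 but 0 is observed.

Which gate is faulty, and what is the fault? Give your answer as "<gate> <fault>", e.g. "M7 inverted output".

M4 inverted output

Fault-free values for test 1 (P=1, Q=1, R=1, S=0, T=0): M1=1, M2=1, M3=0, M4=1, M5=0, M6=0, M7=0, giving Y=0. Observed 1.
Test 1: faults giving observed 1 are {M4 stuck-at-0, M4 inverted output, M7 stuck-at-1, M7 inverted output}.
Test 2 (P=0, Q=1, R=0, S=0, T=0): fault-free M1=0, M2=1, M3=1, M4=1, M5=1, M6=1, M7=0 → 0; observed 0. Eliminates M7 stuck-at-1, M7 inverted output.
Test 3 (P=1, Q=0, R=0, S=0, T=0): fault-free M1=0, M2=1, M3=0, M4=0, M5=0, M6=0, M7=1 → 1; observed 0. Eliminates M4 stuck-at-0.
Only M4 inverted output is consistent with every test.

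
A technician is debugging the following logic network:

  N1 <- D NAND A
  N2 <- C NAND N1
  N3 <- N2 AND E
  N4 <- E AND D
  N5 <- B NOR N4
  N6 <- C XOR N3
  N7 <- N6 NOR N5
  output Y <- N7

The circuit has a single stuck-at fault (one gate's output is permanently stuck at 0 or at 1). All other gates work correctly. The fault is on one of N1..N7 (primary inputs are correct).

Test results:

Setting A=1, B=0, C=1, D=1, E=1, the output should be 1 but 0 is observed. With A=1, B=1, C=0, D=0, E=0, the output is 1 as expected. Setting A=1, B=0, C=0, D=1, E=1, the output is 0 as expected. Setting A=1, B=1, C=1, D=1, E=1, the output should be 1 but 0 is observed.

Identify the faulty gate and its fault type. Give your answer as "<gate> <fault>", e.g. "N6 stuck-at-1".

Fault-free values for test 1 (A=1, B=0, C=1, D=1, E=1): N1=0, N2=1, N3=1, N4=1, N5=0, N6=0, N7=1, giving Y=1. Observed 0.
Test 1: faults giving observed 0 are {N1 stuck-at-1, N2 stuck-at-0, N3 stuck-at-0, N4 stuck-at-0, N5 stuck-at-1, N6 stuck-at-1, N7 stuck-at-0}.
Test 2 (A=1, B=1, C=0, D=0, E=0): fault-free N1=1, N2=1, N3=0, N4=0, N5=0, N6=0, N7=1 → 1; observed 1. Eliminates N5 stuck-at-1, N6 stuck-at-1, N7 stuck-at-0.
Test 3 (A=1, B=0, C=0, D=1, E=1): fault-free N1=0, N2=1, N3=1, N4=1, N5=0, N6=1, N7=0 → 0; observed 0. Eliminates N2 stuck-at-0, N3 stuck-at-0.
Test 4 (A=1, B=1, C=1, D=1, E=1): fault-free N1=0, N2=1, N3=1, N4=1, N5=0, N6=0, N7=1 → 1; observed 0. Eliminates N4 stuck-at-0.
Only N1 stuck-at-1 is consistent with every test.

N1 stuck-at-1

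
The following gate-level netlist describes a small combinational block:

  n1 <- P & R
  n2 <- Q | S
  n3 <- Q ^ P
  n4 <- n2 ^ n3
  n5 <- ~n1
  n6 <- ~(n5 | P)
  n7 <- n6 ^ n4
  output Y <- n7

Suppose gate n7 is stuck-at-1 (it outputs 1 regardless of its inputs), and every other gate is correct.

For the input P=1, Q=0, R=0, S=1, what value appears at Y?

Propagate with n7 forced: n1=0, n2=1, n3=1, n4=0, n5=1, n6=0, n7=1 [stuck-at-1].
So Y = 1. (Without the fault it would be 0.)

1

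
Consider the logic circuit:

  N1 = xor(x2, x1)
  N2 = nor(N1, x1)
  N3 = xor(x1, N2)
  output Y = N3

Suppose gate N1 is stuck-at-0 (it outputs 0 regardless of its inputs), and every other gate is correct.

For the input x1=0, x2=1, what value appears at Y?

Propagate with N1 forced: N1=0 [stuck-at-0], N2=1, N3=1.
So Y = 1. (Without the fault it would be 0.)

1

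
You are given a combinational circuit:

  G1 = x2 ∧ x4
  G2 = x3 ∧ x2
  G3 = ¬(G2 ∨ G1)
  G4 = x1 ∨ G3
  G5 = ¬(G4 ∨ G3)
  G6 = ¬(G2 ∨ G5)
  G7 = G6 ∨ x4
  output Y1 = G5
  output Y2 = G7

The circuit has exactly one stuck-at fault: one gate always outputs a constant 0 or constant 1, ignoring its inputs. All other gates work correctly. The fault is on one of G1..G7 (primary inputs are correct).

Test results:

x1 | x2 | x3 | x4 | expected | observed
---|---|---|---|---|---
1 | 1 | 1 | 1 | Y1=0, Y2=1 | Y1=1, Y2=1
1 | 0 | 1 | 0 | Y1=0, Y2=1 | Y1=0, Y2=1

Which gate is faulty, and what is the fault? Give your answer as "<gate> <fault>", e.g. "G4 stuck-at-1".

G4 stuck-at-0

Fault-free values for test 1 (x1=1, x2=1, x3=1, x4=1): G1=1, G2=1, G3=0, G4=1, G5=0, G6=0, G7=1, giving Y1=0, Y2=1. Observed Y1=1, Y2=1.
Test 1: faults giving observed Y1=1, Y2=1 are {G4 stuck-at-0, G5 stuck-at-1}.
Test 2 (x1=1, x2=0, x3=1, x4=0): fault-free G1=0, G2=0, G3=1, G4=1, G5=0, G6=1, G7=1 → Y1=0, Y2=1; observed Y1=0, Y2=1. Eliminates G5 stuck-at-1.
Only G4 stuck-at-0 is consistent with every test.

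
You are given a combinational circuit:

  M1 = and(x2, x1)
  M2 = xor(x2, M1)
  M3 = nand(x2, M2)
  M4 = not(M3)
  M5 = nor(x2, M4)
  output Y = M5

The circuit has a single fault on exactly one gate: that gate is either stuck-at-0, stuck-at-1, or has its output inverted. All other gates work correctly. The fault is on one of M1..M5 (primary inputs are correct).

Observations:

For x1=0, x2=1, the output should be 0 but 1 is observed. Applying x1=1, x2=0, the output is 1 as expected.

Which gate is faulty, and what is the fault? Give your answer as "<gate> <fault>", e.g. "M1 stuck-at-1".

M5 stuck-at-1

Fault-free values for test 1 (x1=0, x2=1): M1=0, M2=1, M3=0, M4=1, M5=0, giving Y=0. Observed 1.
Test 1: faults giving observed 1 are {M5 stuck-at-1, M5 inverted output}.
Test 2 (x1=1, x2=0): fault-free M1=0, M2=0, M3=1, M4=0, M5=1 → 1; observed 1. Eliminates M5 inverted output.
Only M5 stuck-at-1 is consistent with every test.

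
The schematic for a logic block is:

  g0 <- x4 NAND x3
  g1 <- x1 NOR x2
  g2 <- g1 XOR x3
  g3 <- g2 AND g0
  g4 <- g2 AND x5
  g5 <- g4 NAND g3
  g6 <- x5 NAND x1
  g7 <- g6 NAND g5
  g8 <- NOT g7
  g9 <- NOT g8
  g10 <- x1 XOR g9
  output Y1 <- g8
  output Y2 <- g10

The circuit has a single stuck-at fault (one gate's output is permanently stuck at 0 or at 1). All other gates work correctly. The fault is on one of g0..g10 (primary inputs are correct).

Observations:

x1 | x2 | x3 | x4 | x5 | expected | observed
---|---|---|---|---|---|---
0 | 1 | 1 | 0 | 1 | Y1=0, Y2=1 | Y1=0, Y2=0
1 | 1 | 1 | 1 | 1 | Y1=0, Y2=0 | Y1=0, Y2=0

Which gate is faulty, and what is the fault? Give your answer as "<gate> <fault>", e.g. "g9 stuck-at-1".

Fault-free values for test 1 (x1=0, x2=1, x3=1, x4=0, x5=1): g0=1, g1=0, g2=1, g3=1, g4=1, g5=0, g6=1, g7=1, g8=0, g9=1, g10=1, giving Y1=0, Y2=1. Observed Y1=0, Y2=0.
Test 1: faults giving observed Y1=0, Y2=0 are {g9 stuck-at-0, g10 stuck-at-0}.
Test 2 (x1=1, x2=1, x3=1, x4=1, x5=1): fault-free g0=0, g1=0, g2=1, g3=0, g4=1, g5=1, g6=0, g7=1, g8=0, g9=1, g10=0 → Y1=0, Y2=0; observed Y1=0, Y2=0. Eliminates g9 stuck-at-0.
Only g10 stuck-at-0 is consistent with every test.

g10 stuck-at-0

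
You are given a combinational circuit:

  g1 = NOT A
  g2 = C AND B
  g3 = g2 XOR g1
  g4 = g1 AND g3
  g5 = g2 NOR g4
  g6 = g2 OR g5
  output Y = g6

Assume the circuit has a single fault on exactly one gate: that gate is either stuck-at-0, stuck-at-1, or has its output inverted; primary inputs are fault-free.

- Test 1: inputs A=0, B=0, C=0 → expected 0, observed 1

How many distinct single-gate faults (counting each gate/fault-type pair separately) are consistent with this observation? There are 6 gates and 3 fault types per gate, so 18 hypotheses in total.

12

Fault-free: g1=1, g2=0, g3=1, g4=1, g5=0, g6=0 → 0. Observed 1.
  g1: stuck-at-0, inverted output ✓; others ✗
  g2: stuck-at-1, inverted output ✓; others ✗
  g3: stuck-at-0, inverted output ✓; others ✗
  g4: stuck-at-0, inverted output ✓; others ✗
  g5: stuck-at-1, inverted output ✓; others ✗
  g6: stuck-at-1, inverted output ✓; others ✗
Consistent faults: {g1 stuck-at-0, g1 inverted output, g2 stuck-at-1, g2 inverted output, g3 stuck-at-0, g3 inverted output, g4 stuck-at-0, g4 inverted output, g5 stuck-at-1, g5 inverted output, g6 stuck-at-1, g6 inverted output} — 12 in all.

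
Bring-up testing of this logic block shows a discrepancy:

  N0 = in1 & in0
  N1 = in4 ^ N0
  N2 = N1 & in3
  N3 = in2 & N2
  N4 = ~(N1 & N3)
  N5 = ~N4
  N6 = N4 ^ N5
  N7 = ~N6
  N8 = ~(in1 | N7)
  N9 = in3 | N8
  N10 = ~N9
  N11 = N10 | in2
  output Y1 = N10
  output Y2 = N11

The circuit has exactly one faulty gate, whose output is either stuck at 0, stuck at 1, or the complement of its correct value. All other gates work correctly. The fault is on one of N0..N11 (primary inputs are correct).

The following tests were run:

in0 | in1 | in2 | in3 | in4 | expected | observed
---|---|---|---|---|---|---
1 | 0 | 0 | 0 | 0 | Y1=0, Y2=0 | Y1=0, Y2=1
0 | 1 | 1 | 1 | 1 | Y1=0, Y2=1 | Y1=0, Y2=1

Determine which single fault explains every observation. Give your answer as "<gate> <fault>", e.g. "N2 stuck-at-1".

N11 stuck-at-1

Fault-free values for test 1 (in0=1, in1=0, in2=0, in3=0, in4=0): N0=0, N1=0, N2=0, N3=0, N4=1, N5=0, N6=1, N7=0, N8=1, N9=1, N10=0, N11=0, giving Y1=0, Y2=0. Observed Y1=0, Y2=1.
Test 1: faults giving observed Y1=0, Y2=1 are {N11 stuck-at-1, N11 inverted output}.
Test 2 (in0=0, in1=1, in2=1, in3=1, in4=1): fault-free N0=0, N1=1, N2=1, N3=1, N4=0, N5=1, N6=1, N7=0, N8=0, N9=1, N10=0, N11=1 → Y1=0, Y2=1; observed Y1=0, Y2=1. Eliminates N11 inverted output.
Only N11 stuck-at-1 is consistent with every test.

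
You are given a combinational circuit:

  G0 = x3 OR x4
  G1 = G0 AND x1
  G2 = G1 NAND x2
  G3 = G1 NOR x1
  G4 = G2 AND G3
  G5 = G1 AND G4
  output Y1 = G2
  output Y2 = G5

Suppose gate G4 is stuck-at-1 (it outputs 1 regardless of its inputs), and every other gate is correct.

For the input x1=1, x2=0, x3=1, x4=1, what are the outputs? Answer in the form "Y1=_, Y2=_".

Propagate with G4 forced: G0=1, G1=1, G2=1, G3=0, G4=1 [stuck-at-1], G5=1.
So the outputs are Y1=1, Y2=1. (Without the fault they would be Y1=1, Y2=0.)

Y1=1, Y2=1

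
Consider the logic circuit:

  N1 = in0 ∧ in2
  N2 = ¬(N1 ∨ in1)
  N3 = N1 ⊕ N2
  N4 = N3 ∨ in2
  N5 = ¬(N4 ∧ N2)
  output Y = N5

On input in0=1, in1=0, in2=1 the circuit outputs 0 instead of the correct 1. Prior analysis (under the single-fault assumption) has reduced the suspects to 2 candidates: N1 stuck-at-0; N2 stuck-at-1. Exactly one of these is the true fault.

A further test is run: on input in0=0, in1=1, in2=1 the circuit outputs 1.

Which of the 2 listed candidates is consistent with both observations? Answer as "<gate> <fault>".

N1 stuck-at-0

Evaluate each candidate on input in0=0, in1=1, in2=1:
  N1 stuck-at-0: N1=0 [stuck-at-0], N2=0, N3=0, N4=1, N5=1 → 1 — matches
  N2 stuck-at-1: N1=0, N2=1 [stuck-at-1], N3=1, N4=1, N5=0 → 0 — eliminated
Only N1 stuck-at-0 reproduces the observed 1.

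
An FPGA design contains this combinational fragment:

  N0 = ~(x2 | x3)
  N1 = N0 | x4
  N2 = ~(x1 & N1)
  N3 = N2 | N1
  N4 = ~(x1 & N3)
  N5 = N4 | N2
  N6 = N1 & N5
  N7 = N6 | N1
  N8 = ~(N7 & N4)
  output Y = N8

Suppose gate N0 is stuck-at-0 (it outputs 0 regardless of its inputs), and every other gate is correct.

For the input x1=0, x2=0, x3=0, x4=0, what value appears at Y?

Propagate with N0 forced: N0=0 [stuck-at-0], N1=0, N2=1, N3=1, N4=1, N5=1, N6=0, N7=0, N8=1.
So Y = 1. (Without the fault it would be 0.)

1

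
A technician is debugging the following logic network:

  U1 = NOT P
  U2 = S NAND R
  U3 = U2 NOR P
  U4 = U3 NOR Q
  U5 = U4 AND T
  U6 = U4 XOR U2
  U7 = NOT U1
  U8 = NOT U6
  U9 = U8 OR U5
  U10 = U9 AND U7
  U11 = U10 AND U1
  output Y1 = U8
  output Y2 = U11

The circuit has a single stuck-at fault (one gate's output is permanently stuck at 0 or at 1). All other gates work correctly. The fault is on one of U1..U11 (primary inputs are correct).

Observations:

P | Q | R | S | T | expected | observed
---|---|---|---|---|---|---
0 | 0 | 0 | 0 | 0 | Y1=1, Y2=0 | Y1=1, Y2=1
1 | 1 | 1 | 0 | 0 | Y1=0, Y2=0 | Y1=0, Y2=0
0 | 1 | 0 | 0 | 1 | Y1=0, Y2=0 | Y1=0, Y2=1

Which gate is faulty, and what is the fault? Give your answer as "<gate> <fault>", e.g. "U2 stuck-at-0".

U10 stuck-at-1

Fault-free values for test 1 (P=0, Q=0, R=0, S=0, T=0): U1=1, U2=1, U3=0, U4=1, U5=0, U6=0, U7=0, U8=1, U9=1, U10=0, U11=0, giving Y1=1, Y2=0. Observed Y1=1, Y2=1.
Test 1: faults giving observed Y1=1, Y2=1 are {U7 stuck-at-1, U10 stuck-at-1, U11 stuck-at-1}.
Test 2 (P=1, Q=1, R=1, S=0, T=0): fault-free U1=0, U2=1, U3=0, U4=0, U5=0, U6=1, U7=1, U8=0, U9=0, U10=0, U11=0 → Y1=0, Y2=0; observed Y1=0, Y2=0. Eliminates U11 stuck-at-1.
Test 3 (P=0, Q=1, R=0, S=0, T=1): fault-free U1=1, U2=1, U3=0, U4=0, U5=0, U6=1, U7=0, U8=0, U9=0, U10=0, U11=0 → Y1=0, Y2=0; observed Y1=0, Y2=1. Eliminates U7 stuck-at-1.
Only U10 stuck-at-1 is consistent with every test.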